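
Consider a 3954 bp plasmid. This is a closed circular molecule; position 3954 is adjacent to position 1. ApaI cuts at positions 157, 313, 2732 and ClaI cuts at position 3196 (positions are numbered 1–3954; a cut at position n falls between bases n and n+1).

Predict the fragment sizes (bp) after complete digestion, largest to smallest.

Combined cut positions (sorted): 157, 313, 2732, 3196.
Circular molecule, 4 cuts → 4 fragments:
  313 − 157 = 156 bp
  2732 − 313 = 2419 bp
  3196 − 2732 = 464 bp
  wrap: 3954 − 3196 + 157 = 915 bp
Sorted largest to smallest: 2419, 915, 464, 156 bp.

2419, 915, 464, 156 bp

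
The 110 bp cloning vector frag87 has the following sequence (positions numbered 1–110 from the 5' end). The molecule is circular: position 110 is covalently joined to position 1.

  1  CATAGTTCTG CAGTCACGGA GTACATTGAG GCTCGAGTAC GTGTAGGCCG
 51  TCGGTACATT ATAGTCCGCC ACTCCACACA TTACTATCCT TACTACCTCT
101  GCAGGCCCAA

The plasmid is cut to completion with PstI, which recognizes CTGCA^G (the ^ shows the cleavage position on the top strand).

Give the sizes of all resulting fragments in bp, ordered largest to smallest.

PstI sites (CTGCAG) start at positions 8, 99.
PstI cuts after base 5 of each site (before the last base), so after positions 12, 103.
Circular molecule, 2 cuts → 2 fragments:
  13–103 → 91 bp
  104–110 then 1–12 → 7 + 12 = 19 bp
Sorted largest to smallest: 91, 19 bp.

91, 19 bp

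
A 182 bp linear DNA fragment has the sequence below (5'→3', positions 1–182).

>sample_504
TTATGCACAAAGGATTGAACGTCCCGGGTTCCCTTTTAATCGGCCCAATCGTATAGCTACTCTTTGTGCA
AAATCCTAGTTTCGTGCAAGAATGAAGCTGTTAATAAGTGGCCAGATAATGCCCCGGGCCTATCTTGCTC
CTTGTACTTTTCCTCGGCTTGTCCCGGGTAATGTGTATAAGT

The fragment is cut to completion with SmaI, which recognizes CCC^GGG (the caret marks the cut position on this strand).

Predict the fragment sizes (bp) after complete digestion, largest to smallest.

100, 40, 25, 17 bp

SmaI sites (CCCGGG) start at positions 23, 123, 163.
SmaI cuts after base 3 of each site, so after positions 25, 125, 165.
Linear molecule, 3 cuts → 4 fragments:
  1–25 → 25 bp
  26–125 → 100 bp
  126–165 → 40 bp
  166–182 → 17 bp
Sorted largest to smallest: 100, 40, 25, 17 bp.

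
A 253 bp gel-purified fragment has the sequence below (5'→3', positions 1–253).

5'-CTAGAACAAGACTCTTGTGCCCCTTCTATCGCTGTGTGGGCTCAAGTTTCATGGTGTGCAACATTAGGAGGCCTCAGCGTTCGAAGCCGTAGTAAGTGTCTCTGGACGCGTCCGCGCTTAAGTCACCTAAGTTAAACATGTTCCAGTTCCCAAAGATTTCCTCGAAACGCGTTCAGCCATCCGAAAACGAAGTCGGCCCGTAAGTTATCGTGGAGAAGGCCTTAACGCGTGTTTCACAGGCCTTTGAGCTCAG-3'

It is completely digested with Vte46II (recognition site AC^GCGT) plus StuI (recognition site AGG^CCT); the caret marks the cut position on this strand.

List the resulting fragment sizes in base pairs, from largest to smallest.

Vte46II sites (ACGCGT) start at positions 106, 167, 225.
Vte46II cuts after base 2 of each site, so after positions 107, 168, 226.
StuI sites (AGGCCT) start at positions 69, 217, 238.
StuI cuts after base 3 of each site, so after positions 71, 219, 240.
Combined cut positions: 71, 107, 168, 219, 226, 240.
Linear molecule, 6 cuts → 7 fragments:
  1–71 → 71 bp
  72–107 → 36 bp
  108–168 → 61 bp
  169–219 → 51 bp
  220–226 → 7 bp
  227–240 → 14 bp
  241–253 → 13 bp
Sorted largest to smallest: 71, 61, 51, 36, 14, 13, 7 bp.

71, 61, 51, 36, 14, 13, 7 bp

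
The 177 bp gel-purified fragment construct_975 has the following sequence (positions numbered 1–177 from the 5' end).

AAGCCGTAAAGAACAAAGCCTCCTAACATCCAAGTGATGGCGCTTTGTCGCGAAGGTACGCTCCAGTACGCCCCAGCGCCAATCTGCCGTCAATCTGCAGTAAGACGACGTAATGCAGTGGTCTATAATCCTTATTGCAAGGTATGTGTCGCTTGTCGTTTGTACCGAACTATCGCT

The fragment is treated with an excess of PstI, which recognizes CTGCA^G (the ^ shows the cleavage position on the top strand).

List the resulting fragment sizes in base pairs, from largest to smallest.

The PstI site (CTGCAG) starts at position 95.
PstI cuts after base 5 of each site (before the last base), so after position 99.
Linear molecule, 1 cut → 2 fragments:
  1–99 → 99 bp
  100–177 → 78 bp
Sorted largest to smallest: 99, 78 bp.

99, 78 bp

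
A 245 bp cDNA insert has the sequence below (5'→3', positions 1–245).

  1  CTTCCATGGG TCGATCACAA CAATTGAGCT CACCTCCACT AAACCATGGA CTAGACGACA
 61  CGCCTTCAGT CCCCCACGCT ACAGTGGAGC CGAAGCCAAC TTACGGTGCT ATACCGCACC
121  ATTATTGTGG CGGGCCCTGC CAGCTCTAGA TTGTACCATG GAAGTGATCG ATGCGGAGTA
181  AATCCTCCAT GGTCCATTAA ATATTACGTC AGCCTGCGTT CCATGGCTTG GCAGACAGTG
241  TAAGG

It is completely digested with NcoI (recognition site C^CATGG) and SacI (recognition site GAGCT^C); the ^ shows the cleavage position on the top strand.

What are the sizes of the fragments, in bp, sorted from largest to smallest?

112, 34, 31, 26, 24, 14, 4 bp

NcoI sites (CCATGG) start at positions 4, 44, 156, 187, 221.
NcoI cuts after the first base of each site, so after positions 4, 44, 156, 187, 221.
The SacI site (GAGCTC) starts at position 26.
SacI cuts after base 5 of each site (before the last base), so after position 30.
Combined cut positions: 4, 30, 44, 156, 187, 221.
Linear molecule, 6 cuts → 7 fragments:
  1–4 → 4 bp
  5–30 → 26 bp
  31–44 → 14 bp
  45–156 → 112 bp
  157–187 → 31 bp
  188–221 → 34 bp
  222–245 → 24 bp
Sorted largest to smallest: 112, 34, 31, 26, 24, 14, 4 bp.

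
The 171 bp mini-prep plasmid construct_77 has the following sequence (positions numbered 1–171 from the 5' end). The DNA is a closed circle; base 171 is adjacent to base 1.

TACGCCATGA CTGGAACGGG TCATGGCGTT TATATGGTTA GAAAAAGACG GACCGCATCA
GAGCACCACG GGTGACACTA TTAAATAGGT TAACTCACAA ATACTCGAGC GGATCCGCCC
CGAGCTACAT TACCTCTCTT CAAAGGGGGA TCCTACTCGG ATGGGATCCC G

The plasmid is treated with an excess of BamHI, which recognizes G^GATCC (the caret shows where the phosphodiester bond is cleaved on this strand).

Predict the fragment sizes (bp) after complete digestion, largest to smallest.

118, 37, 16 bp

BamHI sites (GGATCC) start at positions 111, 148, 164.
BamHI cuts after the first base of each site, so after positions 111, 148, 164.
Circular molecule, 3 cuts → 3 fragments:
  112–148 → 37 bp
  149–164 → 16 bp
  165–171 then 1–111 → 7 + 111 = 118 bp
Sorted largest to smallest: 118, 37, 16 bp.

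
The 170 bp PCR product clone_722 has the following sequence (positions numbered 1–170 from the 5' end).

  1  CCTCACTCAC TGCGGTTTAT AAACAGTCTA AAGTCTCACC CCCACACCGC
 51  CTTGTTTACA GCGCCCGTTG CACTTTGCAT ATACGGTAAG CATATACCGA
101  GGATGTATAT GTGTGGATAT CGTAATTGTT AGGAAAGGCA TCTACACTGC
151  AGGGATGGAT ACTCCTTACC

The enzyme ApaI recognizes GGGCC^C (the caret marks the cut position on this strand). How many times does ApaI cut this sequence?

No occurrence of GGGCCC is present in the sequence.
ApaI does not cut: 0 sites.

0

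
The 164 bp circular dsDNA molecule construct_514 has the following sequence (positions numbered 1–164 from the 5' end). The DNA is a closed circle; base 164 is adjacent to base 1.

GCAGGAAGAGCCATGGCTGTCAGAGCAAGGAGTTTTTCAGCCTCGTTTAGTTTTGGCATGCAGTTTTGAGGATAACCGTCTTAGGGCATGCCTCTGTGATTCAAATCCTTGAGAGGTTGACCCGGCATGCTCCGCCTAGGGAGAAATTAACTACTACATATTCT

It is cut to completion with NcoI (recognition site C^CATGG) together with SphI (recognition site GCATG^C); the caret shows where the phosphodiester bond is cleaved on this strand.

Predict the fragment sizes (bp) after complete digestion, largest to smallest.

The NcoI site (CCATGG) starts at position 11.
NcoI cuts after the first base of each site, so after position 11.
SphI sites (GCATGC) start at positions 56, 86, 125.
SphI cuts after base 5 of each site (before the last base), so after positions 60, 90, 129.
Combined cut positions: 11, 60, 90, 129.
Circular molecule, 4 cuts → 4 fragments:
  12–60 → 49 bp
  61–90 → 30 bp
  91–129 → 39 bp
  130–164 then 1–11 → 35 + 11 = 46 bp
Sorted largest to smallest: 49, 46, 39, 30 bp.

49, 46, 39, 30 bp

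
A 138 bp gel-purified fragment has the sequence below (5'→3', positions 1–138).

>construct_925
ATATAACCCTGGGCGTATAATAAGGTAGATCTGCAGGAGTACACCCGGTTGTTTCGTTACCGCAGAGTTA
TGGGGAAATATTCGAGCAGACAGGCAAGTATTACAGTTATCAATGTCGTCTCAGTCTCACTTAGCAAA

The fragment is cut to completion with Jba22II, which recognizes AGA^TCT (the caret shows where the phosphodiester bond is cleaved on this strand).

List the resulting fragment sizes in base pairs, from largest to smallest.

The Jba22II site (AGATCT) starts at position 27.
Jba22II cuts after base 3 of each site, so after position 29.
Linear molecule, 1 cut → 2 fragments:
  1–29 → 29 bp
  30–138 → 109 bp
Sorted largest to smallest: 109, 29 bp.

109, 29 bp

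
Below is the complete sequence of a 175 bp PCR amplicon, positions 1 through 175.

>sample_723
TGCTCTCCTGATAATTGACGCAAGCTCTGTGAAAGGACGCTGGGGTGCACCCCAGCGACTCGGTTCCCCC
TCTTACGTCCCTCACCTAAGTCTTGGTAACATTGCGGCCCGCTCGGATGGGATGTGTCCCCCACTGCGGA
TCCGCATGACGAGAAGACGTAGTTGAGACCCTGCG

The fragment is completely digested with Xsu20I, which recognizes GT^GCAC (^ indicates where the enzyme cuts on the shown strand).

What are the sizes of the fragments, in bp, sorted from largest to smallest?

The Xsu20I site (GTGCAC) starts at position 45.
Xsu20I cuts after base 2 of each site, so after position 46.
Linear molecule, 1 cut → 2 fragments:
  1–46 → 46 bp
  47–175 → 129 bp
Sorted largest to smallest: 129, 46 bp.

129, 46 bp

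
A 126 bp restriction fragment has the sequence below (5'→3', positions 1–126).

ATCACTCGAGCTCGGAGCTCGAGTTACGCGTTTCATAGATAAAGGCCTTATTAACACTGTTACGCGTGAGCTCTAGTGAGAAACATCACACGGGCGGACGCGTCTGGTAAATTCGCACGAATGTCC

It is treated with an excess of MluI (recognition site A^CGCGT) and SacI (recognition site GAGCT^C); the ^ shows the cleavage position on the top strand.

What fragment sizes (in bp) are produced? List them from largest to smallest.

36, 28, 26, 12, 10, 7, 7 bp

MluI sites (ACGCGT) start at positions 26, 62, 98.
MluI cuts after the first base of each site, so after positions 26, 62, 98.
SacI sites (GAGCTC) start at positions 8, 15, 68.
SacI cuts after base 5 of each site (before the last base), so after positions 12, 19, 72.
Combined cut positions: 12, 19, 26, 62, 72, 98.
Linear molecule, 6 cuts → 7 fragments:
  1–12 → 12 bp
  13–19 → 7 bp
  20–26 → 7 bp
  27–62 → 36 bp
  63–72 → 10 bp
  73–98 → 26 bp
  99–126 → 28 bp
Sorted largest to smallest: 36, 28, 26, 12, 10, 7, 7 bp.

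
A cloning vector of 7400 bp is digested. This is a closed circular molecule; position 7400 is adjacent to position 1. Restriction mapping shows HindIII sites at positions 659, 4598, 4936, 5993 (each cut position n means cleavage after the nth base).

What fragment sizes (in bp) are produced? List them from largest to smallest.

Circular molecule, 4 cuts → 4 fragments:
  4598 − 659 = 3939 bp
  4936 − 4598 = 338 bp
  5993 − 4936 = 1057 bp
  wrap: 7400 − 5993 + 659 = 2066 bp
Sorted largest to smallest: 3939, 2066, 1057, 338 bp.

3939, 2066, 1057, 338 bp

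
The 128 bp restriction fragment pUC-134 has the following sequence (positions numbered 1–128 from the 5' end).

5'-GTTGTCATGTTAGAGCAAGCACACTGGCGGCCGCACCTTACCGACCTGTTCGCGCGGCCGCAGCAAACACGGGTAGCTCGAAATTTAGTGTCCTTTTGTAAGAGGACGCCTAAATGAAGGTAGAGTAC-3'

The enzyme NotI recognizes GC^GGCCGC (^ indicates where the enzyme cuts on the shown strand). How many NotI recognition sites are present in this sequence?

GCGGCCGC occurs starting at positions 27, 54.
NotI cuts at 2 sites.

2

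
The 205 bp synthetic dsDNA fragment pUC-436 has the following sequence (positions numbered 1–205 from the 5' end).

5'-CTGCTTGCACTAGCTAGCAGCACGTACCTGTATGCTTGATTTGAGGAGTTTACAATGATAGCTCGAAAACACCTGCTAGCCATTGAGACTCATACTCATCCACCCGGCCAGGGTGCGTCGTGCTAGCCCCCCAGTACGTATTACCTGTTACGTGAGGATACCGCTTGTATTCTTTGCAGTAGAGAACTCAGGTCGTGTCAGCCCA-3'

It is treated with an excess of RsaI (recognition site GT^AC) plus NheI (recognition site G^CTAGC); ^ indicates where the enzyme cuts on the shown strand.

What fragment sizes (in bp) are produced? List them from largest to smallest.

70, 50, 47, 13, 13, 12 bp

RsaI sites (GTAC) start at positions 24, 134.
RsaI cuts after base 2 of each site, so after positions 25, 135.
NheI sites (GCTAGC) start at positions 13, 75, 122.
NheI cuts after the first base of each site, so after positions 13, 75, 122.
Combined cut positions: 13, 25, 75, 122, 135.
Linear molecule, 5 cuts → 6 fragments:
  1–13 → 13 bp
  14–25 → 12 bp
  26–75 → 50 bp
  76–122 → 47 bp
  123–135 → 13 bp
  136–205 → 70 bp
Sorted largest to smallest: 70, 50, 47, 13, 13, 12 bp.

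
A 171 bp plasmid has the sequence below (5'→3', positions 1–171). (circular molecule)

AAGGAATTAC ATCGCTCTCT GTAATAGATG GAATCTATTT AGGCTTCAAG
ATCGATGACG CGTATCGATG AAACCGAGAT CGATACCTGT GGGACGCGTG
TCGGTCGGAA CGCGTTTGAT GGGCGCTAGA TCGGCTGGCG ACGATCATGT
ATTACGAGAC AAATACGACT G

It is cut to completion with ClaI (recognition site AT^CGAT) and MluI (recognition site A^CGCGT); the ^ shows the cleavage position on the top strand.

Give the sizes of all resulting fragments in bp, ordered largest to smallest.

113, 16, 15, 14, 7, 6 bp

ClaI sites (ATCGAT) start at positions 51, 64, 79.
ClaI cuts after base 2 of each site, so after positions 52, 65, 80.
MluI sites (ACGCGT) start at positions 58, 94, 110.
MluI cuts after the first base of each site, so after positions 58, 94, 110.
Combined cut positions: 52, 58, 65, 80, 94, 110.
Circular molecule, 6 cuts → 6 fragments:
  53–58 → 6 bp
  59–65 → 7 bp
  66–80 → 15 bp
  81–94 → 14 bp
  95–110 → 16 bp
  111–171 then 1–52 → 61 + 52 = 113 bp
Sorted largest to smallest: 113, 16, 15, 14, 7, 6 bp.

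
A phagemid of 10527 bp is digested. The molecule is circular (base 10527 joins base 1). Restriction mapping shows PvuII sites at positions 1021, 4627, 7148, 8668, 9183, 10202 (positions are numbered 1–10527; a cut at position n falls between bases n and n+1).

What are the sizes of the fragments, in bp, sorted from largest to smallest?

3606, 2521, 1520, 1346, 1019, 515 bp

Circular molecule, 6 cuts → 6 fragments:
  4627 − 1021 = 3606 bp
  7148 − 4627 = 2521 bp
  8668 − 7148 = 1520 bp
  9183 − 8668 = 515 bp
  10202 − 9183 = 1019 bp
  wrap: 10527 − 10202 + 1021 = 1346 bp
Sorted largest to smallest: 3606, 2521, 1520, 1346, 1019, 515 bp.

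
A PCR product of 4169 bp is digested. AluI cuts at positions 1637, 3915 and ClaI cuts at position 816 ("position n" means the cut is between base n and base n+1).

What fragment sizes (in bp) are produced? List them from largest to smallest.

Combined cut positions (sorted): 816, 1637, 3915.
Linear molecule, 3 cuts → 4 fragments:
  816 − 0 = 816 bp
  1637 − 816 = 821 bp
  3915 − 1637 = 2278 bp
  4169 − 3915 = 254 bp
Sorted largest to smallest: 2278, 821, 816, 254 bp.

2278, 821, 816, 254 bp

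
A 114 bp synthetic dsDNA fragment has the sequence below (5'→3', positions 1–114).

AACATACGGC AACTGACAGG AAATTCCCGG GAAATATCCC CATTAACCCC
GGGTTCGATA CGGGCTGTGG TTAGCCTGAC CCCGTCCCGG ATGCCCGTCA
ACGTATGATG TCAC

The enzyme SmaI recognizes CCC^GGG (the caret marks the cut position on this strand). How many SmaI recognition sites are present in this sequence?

2

CCCGGG occurs starting at positions 26, 48.
SmaI cuts at 2 sites.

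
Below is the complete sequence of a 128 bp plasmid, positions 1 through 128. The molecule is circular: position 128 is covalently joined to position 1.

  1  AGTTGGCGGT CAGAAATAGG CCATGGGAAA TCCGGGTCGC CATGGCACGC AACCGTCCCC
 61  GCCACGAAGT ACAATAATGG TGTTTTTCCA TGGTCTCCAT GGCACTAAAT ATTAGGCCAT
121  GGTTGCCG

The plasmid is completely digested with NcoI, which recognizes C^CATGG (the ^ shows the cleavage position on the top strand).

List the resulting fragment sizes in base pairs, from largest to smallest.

48, 32, 20, 19, 9 bp

NcoI sites (CCATGG) start at positions 21, 40, 88, 97, 117.
NcoI cuts after the first base of each site, so after positions 21, 40, 88, 97, 117.
Circular molecule, 5 cuts → 5 fragments:
  22–40 → 19 bp
  41–88 → 48 bp
  89–97 → 9 bp
  98–117 → 20 bp
  118–128 then 1–21 → 11 + 21 = 32 bp
Sorted largest to smallest: 48, 32, 20, 19, 9 bp.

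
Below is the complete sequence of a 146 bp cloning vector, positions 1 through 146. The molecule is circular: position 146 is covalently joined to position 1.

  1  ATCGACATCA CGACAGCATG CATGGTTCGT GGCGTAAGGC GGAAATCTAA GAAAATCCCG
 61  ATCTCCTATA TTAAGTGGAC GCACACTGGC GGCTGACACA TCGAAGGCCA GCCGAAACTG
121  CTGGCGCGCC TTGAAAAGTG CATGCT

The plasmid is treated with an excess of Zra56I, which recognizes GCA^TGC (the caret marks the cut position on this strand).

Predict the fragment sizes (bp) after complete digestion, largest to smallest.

124, 22 bp

Zra56I sites (GCATGC) start at positions 16, 140.
Zra56I cuts after base 3 of each site, so after positions 18, 142.
Circular molecule, 2 cuts → 2 fragments:
  19–142 → 124 bp
  143–146 then 1–18 → 4 + 18 = 22 bp
Sorted largest to smallest: 124, 22 bp.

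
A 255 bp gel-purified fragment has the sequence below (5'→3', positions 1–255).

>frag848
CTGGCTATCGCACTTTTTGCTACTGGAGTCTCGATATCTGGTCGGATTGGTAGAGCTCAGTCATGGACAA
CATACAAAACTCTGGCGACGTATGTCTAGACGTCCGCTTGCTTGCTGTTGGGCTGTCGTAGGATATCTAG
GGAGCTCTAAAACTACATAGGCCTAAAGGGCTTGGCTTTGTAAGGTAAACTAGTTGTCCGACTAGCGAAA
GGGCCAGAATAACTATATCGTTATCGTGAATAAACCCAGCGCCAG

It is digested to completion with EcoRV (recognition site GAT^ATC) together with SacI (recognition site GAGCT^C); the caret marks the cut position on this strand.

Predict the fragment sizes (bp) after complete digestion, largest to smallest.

EcoRV sites (GATATC) start at positions 33, 132.
EcoRV cuts after base 3 of each site, so after positions 35, 134.
SacI sites (GAGCTC) start at positions 53, 142.
SacI cuts after base 5 of each site (before the last base), so after positions 57, 146.
Combined cut positions: 35, 57, 134, 146.
Linear molecule, 4 cuts → 5 fragments:
  1–35 → 35 bp
  36–57 → 22 bp
  58–134 → 77 bp
  135–146 → 12 bp
  147–255 → 109 bp
Sorted largest to smallest: 109, 77, 35, 22, 12 bp.

109, 77, 35, 22, 12 bp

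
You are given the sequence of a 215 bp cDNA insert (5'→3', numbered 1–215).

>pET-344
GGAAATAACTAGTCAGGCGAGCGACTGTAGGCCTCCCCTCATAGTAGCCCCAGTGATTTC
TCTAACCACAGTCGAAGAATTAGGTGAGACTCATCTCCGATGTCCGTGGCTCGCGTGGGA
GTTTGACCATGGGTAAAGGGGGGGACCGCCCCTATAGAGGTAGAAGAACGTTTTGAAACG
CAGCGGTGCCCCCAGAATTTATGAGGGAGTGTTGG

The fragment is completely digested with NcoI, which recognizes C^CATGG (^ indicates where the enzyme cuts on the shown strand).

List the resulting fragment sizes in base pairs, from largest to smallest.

The NcoI site (CCATGG) starts at position 127.
NcoI cuts after the first base of each site, so after position 127.
Linear molecule, 1 cut → 2 fragments:
  1–127 → 127 bp
  128–215 → 88 bp
Sorted largest to smallest: 127, 88 bp.

127, 88 bp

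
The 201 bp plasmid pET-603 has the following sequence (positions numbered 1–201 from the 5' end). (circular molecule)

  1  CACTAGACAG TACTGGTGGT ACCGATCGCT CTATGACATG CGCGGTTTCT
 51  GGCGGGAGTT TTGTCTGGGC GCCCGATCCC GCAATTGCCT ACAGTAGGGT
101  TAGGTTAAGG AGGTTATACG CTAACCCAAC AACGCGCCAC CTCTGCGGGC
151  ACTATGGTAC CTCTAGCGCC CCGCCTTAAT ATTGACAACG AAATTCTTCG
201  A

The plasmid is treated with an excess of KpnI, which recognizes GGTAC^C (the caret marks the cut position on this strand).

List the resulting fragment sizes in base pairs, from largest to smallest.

138, 63 bp

KpnI sites (GGTACC) start at positions 18, 156.
KpnI cuts after base 5 of each site (before the last base), so after positions 22, 160.
Circular molecule, 2 cuts → 2 fragments:
  23–160 → 138 bp
  161–201 then 1–22 → 41 + 22 = 63 bp
Sorted largest to smallest: 138, 63 bp.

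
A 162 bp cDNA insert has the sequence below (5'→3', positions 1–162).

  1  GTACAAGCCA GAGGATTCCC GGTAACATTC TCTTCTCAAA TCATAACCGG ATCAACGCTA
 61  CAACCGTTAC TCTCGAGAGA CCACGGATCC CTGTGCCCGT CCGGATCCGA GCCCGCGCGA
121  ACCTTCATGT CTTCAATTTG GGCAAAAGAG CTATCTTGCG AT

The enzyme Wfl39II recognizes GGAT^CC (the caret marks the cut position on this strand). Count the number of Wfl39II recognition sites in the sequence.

2

GGATCC occurs starting at positions 85, 103.
Wfl39II cuts at 2 sites.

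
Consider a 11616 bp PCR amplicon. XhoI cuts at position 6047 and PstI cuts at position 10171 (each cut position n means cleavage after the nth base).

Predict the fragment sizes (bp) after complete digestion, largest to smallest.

6047, 4124, 1445 bp

Combined cut positions (sorted): 6047, 10171.
Linear molecule, 2 cuts → 3 fragments:
  6047 − 0 = 6047 bp
  10171 − 6047 = 4124 bp
  11616 − 10171 = 1445 bp
Sorted largest to smallest: 6047, 4124, 1445 bp.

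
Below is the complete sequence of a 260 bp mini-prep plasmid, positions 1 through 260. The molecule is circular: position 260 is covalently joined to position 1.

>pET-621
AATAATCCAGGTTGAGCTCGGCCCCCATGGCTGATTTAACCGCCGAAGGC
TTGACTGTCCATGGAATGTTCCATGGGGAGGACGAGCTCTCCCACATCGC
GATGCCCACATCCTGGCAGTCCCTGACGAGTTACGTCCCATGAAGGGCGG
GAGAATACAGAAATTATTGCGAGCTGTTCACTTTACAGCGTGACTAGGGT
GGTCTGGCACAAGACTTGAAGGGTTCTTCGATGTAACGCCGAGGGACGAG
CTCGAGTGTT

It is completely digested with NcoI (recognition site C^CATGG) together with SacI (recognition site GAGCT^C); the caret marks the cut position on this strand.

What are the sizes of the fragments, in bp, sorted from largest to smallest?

164, 34, 26, 17, 12, 7 bp

NcoI sites (CCATGG) start at positions 25, 59, 71.
NcoI cuts after the first base of each site, so after positions 25, 59, 71.
SacI sites (GAGCTC) start at positions 14, 84, 248.
SacI cuts after base 5 of each site (before the last base), so after positions 18, 88, 252.
Combined cut positions: 18, 25, 59, 71, 88, 252.
Circular molecule, 6 cuts → 6 fragments:
  19–25 → 7 bp
  26–59 → 34 bp
  60–71 → 12 bp
  72–88 → 17 bp
  89–252 → 164 bp
  253–260 then 1–18 → 8 + 18 = 26 bp
Sorted largest to smallest: 164, 34, 26, 17, 12, 7 bp.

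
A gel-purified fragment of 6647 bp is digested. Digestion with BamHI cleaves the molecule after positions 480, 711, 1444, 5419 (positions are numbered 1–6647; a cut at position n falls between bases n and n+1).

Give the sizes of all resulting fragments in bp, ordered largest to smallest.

3975, 1228, 733, 480, 231 bp

Linear molecule, 4 cuts → 5 fragments:
  480 − 0 = 480 bp
  711 − 480 = 231 bp
  1444 − 711 = 733 bp
  5419 − 1444 = 3975 bp
  6647 − 5419 = 1228 bp
Sorted largest to smallest: 3975, 1228, 733, 480, 231 bp.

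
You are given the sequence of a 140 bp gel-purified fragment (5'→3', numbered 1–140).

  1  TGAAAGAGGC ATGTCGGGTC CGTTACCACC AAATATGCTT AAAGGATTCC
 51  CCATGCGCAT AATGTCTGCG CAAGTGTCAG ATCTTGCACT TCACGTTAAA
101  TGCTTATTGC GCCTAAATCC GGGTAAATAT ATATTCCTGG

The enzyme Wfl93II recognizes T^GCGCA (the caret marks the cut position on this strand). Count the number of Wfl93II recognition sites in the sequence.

TGCGCA occurs starting at positions 54, 67.
Wfl93II cuts at 2 sites.

2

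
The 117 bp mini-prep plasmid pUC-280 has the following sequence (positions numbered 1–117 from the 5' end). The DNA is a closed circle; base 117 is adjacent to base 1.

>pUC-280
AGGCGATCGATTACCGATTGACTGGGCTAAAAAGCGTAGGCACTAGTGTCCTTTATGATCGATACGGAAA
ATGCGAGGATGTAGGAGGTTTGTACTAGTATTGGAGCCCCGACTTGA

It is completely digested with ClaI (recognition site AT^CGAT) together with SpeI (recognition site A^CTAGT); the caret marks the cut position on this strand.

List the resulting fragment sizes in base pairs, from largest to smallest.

ClaI sites (ATCGAT) start at positions 6, 58.
ClaI cuts after base 2 of each site, so after positions 7, 59.
SpeI sites (ACTAGT) start at positions 42, 94.
SpeI cuts after the first base of each site, so after positions 42, 94.
Combined cut positions: 7, 42, 59, 94.
Circular molecule, 4 cuts → 4 fragments:
  8–42 → 35 bp
  43–59 → 17 bp
  60–94 → 35 bp
  95–117 then 1–7 → 23 + 7 = 30 bp
Sorted largest to smallest: 35, 35, 30, 17 bp.

35, 35, 30, 17 bp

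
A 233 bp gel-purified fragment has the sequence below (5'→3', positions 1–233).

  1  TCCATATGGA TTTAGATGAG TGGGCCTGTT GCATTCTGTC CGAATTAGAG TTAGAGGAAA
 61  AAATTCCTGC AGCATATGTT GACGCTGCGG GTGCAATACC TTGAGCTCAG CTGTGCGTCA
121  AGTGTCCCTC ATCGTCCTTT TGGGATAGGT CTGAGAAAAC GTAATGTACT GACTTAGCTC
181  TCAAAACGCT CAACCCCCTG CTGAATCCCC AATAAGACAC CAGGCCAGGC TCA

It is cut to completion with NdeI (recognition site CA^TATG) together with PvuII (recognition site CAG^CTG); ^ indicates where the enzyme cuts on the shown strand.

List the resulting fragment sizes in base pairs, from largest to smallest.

123, 70, 36, 4 bp

NdeI sites (CATATG) start at positions 3, 73.
NdeI cuts after base 2 of each site, so after positions 4, 74.
The PvuII site (CAGCTG) starts at position 108.
PvuII cuts after base 3 of each site, so after position 110.
Combined cut positions: 4, 74, 110.
Linear molecule, 3 cuts → 4 fragments:
  1–4 → 4 bp
  5–74 → 70 bp
  75–110 → 36 bp
  111–233 → 123 bp
Sorted largest to smallest: 123, 70, 36, 4 bp.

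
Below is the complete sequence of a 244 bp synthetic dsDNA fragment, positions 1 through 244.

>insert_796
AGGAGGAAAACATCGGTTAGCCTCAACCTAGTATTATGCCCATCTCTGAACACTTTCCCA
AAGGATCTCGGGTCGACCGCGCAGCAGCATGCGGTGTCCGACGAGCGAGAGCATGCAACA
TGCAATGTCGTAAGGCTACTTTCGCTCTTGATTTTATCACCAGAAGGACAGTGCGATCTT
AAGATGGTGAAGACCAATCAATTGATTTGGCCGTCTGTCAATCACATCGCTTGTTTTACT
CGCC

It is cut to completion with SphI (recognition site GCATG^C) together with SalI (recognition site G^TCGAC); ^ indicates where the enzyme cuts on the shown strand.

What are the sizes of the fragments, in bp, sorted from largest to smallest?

129, 72, 24, 19 bp

SphI sites (GCATGC) start at positions 87, 111.
SphI cuts after base 5 of each site (before the last base), so after positions 91, 115.
The SalI site (GTCGAC) starts at position 72.
SalI cuts after the first base of each site, so after position 72.
Combined cut positions: 72, 91, 115.
Linear molecule, 3 cuts → 4 fragments:
  1–72 → 72 bp
  73–91 → 19 bp
  92–115 → 24 bp
  116–244 → 129 bp
Sorted largest to smallest: 129, 72, 24, 19 bp.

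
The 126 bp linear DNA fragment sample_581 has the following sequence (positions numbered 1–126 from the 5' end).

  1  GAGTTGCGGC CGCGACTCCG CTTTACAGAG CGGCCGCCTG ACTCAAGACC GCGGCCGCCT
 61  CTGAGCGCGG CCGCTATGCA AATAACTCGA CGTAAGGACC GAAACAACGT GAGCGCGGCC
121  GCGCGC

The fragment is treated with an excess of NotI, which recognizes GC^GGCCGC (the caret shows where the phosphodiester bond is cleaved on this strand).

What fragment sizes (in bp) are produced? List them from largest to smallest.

NotI sites (GCGGCCGC) start at positions 6, 30, 51, 67, 115.
NotI cuts after base 2 of each site, so after positions 7, 31, 52, 68, 116.
Linear molecule, 5 cuts → 6 fragments:
  1–7 → 7 bp
  8–31 → 24 bp
  32–52 → 21 bp
  53–68 → 16 bp
  69–116 → 48 bp
  117–126 → 10 bp
Sorted largest to smallest: 48, 24, 21, 16, 10, 7 bp.

48, 24, 21, 16, 10, 7 bp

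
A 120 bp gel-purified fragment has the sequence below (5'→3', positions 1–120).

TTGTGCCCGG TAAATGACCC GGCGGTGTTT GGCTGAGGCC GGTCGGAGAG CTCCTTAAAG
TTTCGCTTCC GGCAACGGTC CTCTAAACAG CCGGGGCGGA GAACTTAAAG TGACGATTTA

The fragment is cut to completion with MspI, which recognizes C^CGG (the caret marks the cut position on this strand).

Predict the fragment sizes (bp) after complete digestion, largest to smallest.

30, 29, 22, 20, 12, 7 bp

MspI sites (CCGG) start at positions 7, 19, 39, 69, 91.
MspI cuts after the first base of each site, so after positions 7, 19, 39, 69, 91.
Linear molecule, 5 cuts → 6 fragments:
  1–7 → 7 bp
  8–19 → 12 bp
  20–39 → 20 bp
  40–69 → 30 bp
  70–91 → 22 bp
  92–120 → 29 bp
Sorted largest to smallest: 30, 29, 22, 20, 12, 7 bp.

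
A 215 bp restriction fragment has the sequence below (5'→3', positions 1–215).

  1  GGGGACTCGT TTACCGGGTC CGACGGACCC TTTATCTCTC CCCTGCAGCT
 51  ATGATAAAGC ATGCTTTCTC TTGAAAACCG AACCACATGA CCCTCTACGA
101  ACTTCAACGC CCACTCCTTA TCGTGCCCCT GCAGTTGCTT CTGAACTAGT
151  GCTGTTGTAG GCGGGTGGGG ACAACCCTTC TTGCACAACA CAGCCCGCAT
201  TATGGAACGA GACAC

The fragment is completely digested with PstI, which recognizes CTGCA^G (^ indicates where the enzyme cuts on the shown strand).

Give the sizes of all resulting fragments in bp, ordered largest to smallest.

PstI sites (CTGCAG) start at positions 43, 129.
PstI cuts after base 5 of each site (before the last base), so after positions 47, 133.
Linear molecule, 2 cuts → 3 fragments:
  1–47 → 47 bp
  48–133 → 86 bp
  134–215 → 82 bp
Sorted largest to smallest: 86, 82, 47 bp.

86, 82, 47 bp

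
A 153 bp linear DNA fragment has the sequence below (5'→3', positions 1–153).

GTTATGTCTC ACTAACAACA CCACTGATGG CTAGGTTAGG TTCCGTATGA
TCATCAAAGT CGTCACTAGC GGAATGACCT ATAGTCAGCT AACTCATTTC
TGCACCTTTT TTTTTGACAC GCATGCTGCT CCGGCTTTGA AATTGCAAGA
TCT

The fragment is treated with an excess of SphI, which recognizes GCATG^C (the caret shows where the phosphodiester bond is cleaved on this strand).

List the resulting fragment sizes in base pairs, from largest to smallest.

The SphI site (GCATGC) starts at position 121.
SphI cuts after base 5 of each site (before the last base), so after position 125.
Linear molecule, 1 cut → 2 fragments:
  1–125 → 125 bp
  126–153 → 28 bp
Sorted largest to smallest: 125, 28 bp.

125, 28 bp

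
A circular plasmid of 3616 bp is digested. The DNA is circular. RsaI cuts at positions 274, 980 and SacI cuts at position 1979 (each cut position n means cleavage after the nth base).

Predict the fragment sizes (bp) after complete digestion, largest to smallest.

1911, 999, 706 bp

Combined cut positions (sorted): 274, 980, 1979.
Circular molecule, 3 cuts → 3 fragments:
  980 − 274 = 706 bp
  1979 − 980 = 999 bp
  wrap: 3616 − 1979 + 274 = 1911 bp
Sorted largest to smallest: 1911, 999, 706 bp.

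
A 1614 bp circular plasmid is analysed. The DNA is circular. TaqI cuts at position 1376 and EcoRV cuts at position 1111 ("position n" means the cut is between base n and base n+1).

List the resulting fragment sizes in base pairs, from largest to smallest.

1349, 265 bp

Combined cut positions (sorted): 1111, 1376.
Circular molecule, 2 cuts → 2 fragments:
  1376 − 1111 = 265 bp
  wrap: 1614 − 1376 + 1111 = 1349 bp
Sorted largest to smallest: 1349, 265 bp.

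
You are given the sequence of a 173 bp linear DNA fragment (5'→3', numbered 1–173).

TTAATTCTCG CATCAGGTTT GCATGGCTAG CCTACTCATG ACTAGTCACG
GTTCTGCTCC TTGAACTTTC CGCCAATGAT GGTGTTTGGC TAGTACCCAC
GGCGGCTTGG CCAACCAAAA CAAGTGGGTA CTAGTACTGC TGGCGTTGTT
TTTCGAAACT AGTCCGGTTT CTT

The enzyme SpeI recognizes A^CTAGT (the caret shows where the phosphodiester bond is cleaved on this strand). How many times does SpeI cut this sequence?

3

ACTAGT occurs starting at positions 41, 130, 158.
SpeI cuts at 3 sites.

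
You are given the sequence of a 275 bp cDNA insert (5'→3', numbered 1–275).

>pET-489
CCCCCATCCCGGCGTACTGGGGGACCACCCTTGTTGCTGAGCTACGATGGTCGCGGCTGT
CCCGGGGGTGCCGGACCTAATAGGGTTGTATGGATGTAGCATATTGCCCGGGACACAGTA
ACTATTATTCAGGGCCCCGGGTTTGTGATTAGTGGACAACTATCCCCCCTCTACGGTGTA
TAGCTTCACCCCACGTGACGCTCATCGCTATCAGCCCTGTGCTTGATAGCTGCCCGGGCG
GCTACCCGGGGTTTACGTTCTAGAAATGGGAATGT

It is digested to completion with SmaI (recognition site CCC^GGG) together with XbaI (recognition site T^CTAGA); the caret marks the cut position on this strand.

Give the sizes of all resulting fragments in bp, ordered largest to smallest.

SmaI sites (CCCGGG) start at positions 61, 107, 136, 233, 245.
SmaI cuts after base 3 of each site, so after positions 63, 109, 138, 235, 247.
The XbaI site (TCTAGA) starts at position 259.
XbaI cuts after the first base of each site, so after position 259.
Combined cut positions: 63, 109, 138, 235, 247, 259.
Linear molecule, 6 cuts → 7 fragments:
  1–63 → 63 bp
  64–109 → 46 bp
  110–138 → 29 bp
  139–235 → 97 bp
  236–247 → 12 bp
  248–259 → 12 bp
  260–275 → 16 bp
Sorted largest to smallest: 97, 63, 46, 29, 16, 12, 12 bp.

97, 63, 46, 29, 16, 12, 12 bp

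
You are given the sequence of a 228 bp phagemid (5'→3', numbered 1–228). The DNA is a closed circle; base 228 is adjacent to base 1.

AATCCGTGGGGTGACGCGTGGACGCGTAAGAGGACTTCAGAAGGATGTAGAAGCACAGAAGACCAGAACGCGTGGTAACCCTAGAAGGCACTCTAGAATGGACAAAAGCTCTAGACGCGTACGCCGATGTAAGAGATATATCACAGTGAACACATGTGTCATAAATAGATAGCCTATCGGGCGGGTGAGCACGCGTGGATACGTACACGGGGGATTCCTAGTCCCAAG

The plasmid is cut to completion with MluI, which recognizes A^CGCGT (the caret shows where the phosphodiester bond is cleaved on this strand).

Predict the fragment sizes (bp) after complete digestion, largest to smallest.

MluI sites (ACGCGT) start at positions 14, 22, 68, 115, 191.
MluI cuts after the first base of each site, so after positions 14, 22, 68, 115, 191.
Circular molecule, 5 cuts → 5 fragments:
  15–22 → 8 bp
  23–68 → 46 bp
  69–115 → 47 bp
  116–191 → 76 bp
  192–228 then 1–14 → 37 + 14 = 51 bp
Sorted largest to smallest: 76, 51, 47, 46, 8 bp.

76, 51, 47, 46, 8 bp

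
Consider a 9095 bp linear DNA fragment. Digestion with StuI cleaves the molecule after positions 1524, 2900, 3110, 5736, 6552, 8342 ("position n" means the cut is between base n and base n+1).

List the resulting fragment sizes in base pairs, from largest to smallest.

Linear molecule, 6 cuts → 7 fragments:
  1524 − 0 = 1524 bp
  2900 − 1524 = 1376 bp
  3110 − 2900 = 210 bp
  5736 − 3110 = 2626 bp
  6552 − 5736 = 816 bp
  8342 − 6552 = 1790 bp
  9095 − 8342 = 753 bp
Sorted largest to smallest: 2626, 1790, 1524, 1376, 816, 753, 210 bp.

2626, 1790, 1524, 1376, 816, 753, 210 bp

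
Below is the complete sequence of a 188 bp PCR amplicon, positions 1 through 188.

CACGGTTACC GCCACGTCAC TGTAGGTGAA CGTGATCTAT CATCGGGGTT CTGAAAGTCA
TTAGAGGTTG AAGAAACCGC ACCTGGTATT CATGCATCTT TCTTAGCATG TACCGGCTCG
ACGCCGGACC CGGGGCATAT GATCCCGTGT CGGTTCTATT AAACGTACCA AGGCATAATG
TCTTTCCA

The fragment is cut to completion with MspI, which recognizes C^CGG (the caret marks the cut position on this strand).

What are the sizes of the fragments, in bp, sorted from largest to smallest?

MspI sites (CCGG) start at positions 113, 124, 130.
MspI cuts after the first base of each site, so after positions 113, 124, 130.
Linear molecule, 3 cuts → 4 fragments:
  1–113 → 113 bp
  114–124 → 11 bp
  125–130 → 6 bp
  131–188 → 58 bp
Sorted largest to smallest: 113, 58, 11, 6 bp.

113, 58, 11, 6 bp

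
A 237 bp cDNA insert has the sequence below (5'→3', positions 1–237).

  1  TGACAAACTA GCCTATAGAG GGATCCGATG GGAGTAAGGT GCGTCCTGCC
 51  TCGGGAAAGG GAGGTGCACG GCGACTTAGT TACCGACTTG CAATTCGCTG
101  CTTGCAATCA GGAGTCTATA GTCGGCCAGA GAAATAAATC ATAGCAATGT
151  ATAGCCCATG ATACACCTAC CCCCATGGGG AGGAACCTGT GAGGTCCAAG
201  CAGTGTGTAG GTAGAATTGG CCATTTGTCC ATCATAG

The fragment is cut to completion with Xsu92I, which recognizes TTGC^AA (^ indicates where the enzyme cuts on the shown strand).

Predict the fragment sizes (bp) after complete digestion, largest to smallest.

132, 91, 14 bp

Xsu92I sites (TTGCAA) start at positions 88, 102.
Xsu92I cuts after base 4 of each site, so after positions 91, 105.
Linear molecule, 2 cuts → 3 fragments:
  1–91 → 91 bp
  92–105 → 14 bp
  106–237 → 132 bp
Sorted largest to smallest: 132, 91, 14 bp.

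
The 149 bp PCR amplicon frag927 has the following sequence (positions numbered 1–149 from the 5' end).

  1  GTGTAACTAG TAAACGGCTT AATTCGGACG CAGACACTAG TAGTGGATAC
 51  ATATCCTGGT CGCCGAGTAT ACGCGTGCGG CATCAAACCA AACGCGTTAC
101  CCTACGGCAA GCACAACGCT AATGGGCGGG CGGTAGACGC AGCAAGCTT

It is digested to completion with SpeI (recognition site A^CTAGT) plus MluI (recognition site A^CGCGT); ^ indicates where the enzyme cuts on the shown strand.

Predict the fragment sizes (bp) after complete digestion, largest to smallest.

57, 35, 30, 21, 6 bp

SpeI sites (ACTAGT) start at positions 6, 36.
SpeI cuts after the first base of each site, so after positions 6, 36.
MluI sites (ACGCGT) start at positions 71, 92.
MluI cuts after the first base of each site, so after positions 71, 92.
Combined cut positions: 6, 36, 71, 92.
Linear molecule, 4 cuts → 5 fragments:
  1–6 → 6 bp
  7–36 → 30 bp
  37–71 → 35 bp
  72–92 → 21 bp
  93–149 → 57 bp
Sorted largest to smallest: 57, 35, 30, 21, 6 bp.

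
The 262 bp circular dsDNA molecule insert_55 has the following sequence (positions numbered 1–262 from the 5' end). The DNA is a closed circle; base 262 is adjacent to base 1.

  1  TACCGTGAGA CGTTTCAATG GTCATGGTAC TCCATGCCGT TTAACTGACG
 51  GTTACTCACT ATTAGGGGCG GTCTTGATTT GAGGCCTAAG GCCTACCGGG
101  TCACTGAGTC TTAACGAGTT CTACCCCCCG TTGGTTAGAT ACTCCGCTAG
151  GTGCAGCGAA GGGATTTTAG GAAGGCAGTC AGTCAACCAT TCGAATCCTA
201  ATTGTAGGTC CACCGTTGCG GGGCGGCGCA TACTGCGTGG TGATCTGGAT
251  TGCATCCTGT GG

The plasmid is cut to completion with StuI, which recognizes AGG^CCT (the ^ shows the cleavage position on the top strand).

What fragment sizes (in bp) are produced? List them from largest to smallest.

255, 7 bp

StuI sites (AGGCCT) start at positions 82, 89.
StuI cuts after base 3 of each site, so after positions 84, 91.
Circular molecule, 2 cuts → 2 fragments:
  85–91 → 7 bp
  92–262 then 1–84 → 171 + 84 = 255 bp
Sorted largest to smallest: 255, 7 bp.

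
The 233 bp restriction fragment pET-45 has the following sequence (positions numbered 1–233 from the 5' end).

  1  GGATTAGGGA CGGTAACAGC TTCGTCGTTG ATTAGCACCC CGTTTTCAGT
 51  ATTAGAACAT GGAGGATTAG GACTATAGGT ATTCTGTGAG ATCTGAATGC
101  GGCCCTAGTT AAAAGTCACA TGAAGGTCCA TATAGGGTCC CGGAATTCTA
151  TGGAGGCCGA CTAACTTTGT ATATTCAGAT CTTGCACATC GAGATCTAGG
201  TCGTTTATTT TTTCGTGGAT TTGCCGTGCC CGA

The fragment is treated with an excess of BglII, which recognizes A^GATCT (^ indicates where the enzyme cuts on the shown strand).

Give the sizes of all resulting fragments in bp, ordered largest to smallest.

BglII sites (AGATCT) start at positions 89, 177, 192.
BglII cuts after the first base of each site, so after positions 89, 177, 192.
Linear molecule, 3 cuts → 4 fragments:
  1–89 → 89 bp
  90–177 → 88 bp
  178–192 → 15 bp
  193–233 → 41 bp
Sorted largest to smallest: 89, 88, 41, 15 bp.

89, 88, 41, 15 bp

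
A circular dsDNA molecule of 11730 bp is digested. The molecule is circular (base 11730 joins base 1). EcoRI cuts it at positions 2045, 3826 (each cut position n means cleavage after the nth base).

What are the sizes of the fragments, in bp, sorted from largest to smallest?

9949, 1781 bp

Circular molecule, 2 cuts → 2 fragments:
  3826 − 2045 = 1781 bp
  wrap: 11730 − 3826 + 2045 = 9949 bp
Sorted largest to smallest: 9949, 1781 bp.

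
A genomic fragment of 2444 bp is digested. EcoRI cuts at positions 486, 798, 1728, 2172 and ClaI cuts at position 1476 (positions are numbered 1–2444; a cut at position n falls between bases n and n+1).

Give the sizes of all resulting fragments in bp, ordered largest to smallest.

678, 486, 444, 312, 272, 252 bp

Combined cut positions (sorted): 486, 798, 1476, 1728, 2172.
Linear molecule, 5 cuts → 6 fragments:
  486 − 0 = 486 bp
  798 − 486 = 312 bp
  1476 − 798 = 678 bp
  1728 − 1476 = 252 bp
  2172 − 1728 = 444 bp
  2444 − 2172 = 272 bp
Sorted largest to smallest: 678, 486, 444, 312, 272, 252 bp.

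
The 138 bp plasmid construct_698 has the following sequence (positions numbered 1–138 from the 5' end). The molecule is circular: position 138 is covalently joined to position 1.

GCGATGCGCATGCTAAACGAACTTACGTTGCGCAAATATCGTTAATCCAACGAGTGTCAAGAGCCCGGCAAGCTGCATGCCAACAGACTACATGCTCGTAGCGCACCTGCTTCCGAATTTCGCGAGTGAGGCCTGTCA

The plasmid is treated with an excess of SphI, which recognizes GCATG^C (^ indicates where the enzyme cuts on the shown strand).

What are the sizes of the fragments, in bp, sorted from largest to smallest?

71, 67 bp

SphI sites (GCATGC) start at positions 8, 75.
SphI cuts after base 5 of each site (before the last base), so after positions 12, 79.
Circular molecule, 2 cuts → 2 fragments:
  13–79 → 67 bp
  80–138 then 1–12 → 59 + 12 = 71 bp
Sorted largest to smallest: 71, 67 bp.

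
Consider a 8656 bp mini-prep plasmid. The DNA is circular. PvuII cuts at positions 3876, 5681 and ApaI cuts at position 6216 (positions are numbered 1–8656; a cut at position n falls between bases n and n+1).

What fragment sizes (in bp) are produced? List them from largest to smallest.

6316, 1805, 535 bp

Combined cut positions (sorted): 3876, 5681, 6216.
Circular molecule, 3 cuts → 3 fragments:
  5681 − 3876 = 1805 bp
  6216 − 5681 = 535 bp
  wrap: 8656 − 6216 + 3876 = 6316 bp
Sorted largest to smallest: 6316, 1805, 535 bp.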